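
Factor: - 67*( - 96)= 2^5 * 3^1 *67^1  =  6432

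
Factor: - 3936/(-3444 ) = 8/7 = 2^3*7^( - 1 ) 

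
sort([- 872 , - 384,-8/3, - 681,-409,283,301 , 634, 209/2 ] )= [ - 872, - 681 , - 409, - 384, - 8/3, 209/2,283,301,634 ] 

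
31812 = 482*66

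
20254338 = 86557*234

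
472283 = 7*67469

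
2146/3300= 1073/1650 = 0.65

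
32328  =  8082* 4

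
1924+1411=3335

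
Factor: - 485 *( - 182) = 2^1*5^1*7^1*13^1*97^1 = 88270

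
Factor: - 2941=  - 17^1*173^1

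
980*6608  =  6475840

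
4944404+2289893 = 7234297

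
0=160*0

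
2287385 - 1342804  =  944581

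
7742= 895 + 6847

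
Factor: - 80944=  - 2^4*5059^1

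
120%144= 120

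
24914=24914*1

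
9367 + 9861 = 19228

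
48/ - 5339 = - 48/5339 = -0.01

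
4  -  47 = - 43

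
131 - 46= 85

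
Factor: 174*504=2^4*3^3*7^1*29^1 = 87696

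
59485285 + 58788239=118273524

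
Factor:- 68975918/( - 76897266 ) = 34487959/38448633=3^( - 1 )*11^1*37^1*84737^1 * 12816211^( - 1 )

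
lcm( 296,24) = 888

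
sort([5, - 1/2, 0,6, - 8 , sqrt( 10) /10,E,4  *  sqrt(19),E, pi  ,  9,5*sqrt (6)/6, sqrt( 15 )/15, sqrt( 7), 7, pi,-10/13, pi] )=[-8, - 10/13,-1/2,0,sqrt(15)/15, sqrt(10)/10,5*sqrt( 6)/6,sqrt ( 7 ), E, E, pi, pi, pi, 5, 6, 7, 9, 4 * sqrt( 19) ]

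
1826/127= 1826/127 = 14.38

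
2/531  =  2/531=0.00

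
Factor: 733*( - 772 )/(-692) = 173^( - 1) *193^1*733^1  =  141469/173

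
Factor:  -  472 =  - 2^3*59^1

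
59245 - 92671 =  - 33426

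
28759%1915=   34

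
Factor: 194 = 2^1*97^1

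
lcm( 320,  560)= 2240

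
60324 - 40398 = 19926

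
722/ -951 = -1 + 229/951  =  -  0.76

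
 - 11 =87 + -98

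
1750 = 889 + 861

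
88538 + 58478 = 147016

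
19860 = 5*3972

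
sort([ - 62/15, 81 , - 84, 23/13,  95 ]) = [ - 84, - 62/15,23/13, 81, 95]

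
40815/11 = 40815/11 = 3710.45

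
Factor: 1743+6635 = 8378 = 2^1 * 59^1*71^1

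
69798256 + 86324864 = 156123120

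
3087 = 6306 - 3219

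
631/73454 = 631/73454 = 0.01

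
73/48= 1 + 25/48=1.52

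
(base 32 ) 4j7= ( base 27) 6CD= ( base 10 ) 4711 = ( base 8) 11147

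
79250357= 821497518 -742247161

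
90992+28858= 119850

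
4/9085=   4/9085 = 0.00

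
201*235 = 47235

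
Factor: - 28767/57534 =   -  1/2=- 2^( - 1)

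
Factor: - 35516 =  - 2^2*13^1*683^1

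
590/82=295/41 = 7.20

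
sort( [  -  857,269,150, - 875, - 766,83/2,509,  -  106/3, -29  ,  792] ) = [-875,-857, - 766, - 106/3,-29,83/2 , 150,269, 509,792 ]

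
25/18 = 1+7/18 = 1.39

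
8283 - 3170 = 5113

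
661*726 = 479886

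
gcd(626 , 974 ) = 2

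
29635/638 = 46 + 287/638=46.45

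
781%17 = 16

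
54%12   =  6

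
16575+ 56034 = 72609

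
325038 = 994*327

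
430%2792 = 430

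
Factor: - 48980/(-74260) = 31^1*47^( - 1)=31/47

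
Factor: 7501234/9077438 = 13^2*223^ ( - 1)*20353^( - 1 ) * 22193^1= 3750617/4538719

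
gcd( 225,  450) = 225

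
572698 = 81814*7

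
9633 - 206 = 9427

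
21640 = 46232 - 24592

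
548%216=116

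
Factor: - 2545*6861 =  - 3^1 * 5^1*509^1*2287^1 = - 17461245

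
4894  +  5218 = 10112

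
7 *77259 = 540813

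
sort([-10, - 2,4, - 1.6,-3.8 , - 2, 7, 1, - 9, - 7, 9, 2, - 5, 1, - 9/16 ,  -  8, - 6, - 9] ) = [ - 10, - 9, - 9, - 8, - 7, - 6,-5, - 3.8, - 2, - 2,-1.6, - 9/16 , 1, 1,2, 4, 7,9]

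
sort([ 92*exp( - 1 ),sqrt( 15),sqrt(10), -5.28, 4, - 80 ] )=[ - 80, - 5.28,sqrt( 10), sqrt( 15),4, 92*exp( - 1)]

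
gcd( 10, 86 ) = 2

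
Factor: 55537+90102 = 145639 = 13^1*17^1 *659^1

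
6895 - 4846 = 2049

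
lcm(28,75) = 2100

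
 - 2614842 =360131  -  2974973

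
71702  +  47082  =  118784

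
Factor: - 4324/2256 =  - 23/12 =- 2^(  -  2)*3^(  -  1)*23^1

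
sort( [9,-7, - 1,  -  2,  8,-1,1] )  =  [-7, - 2,-1, - 1,  1,8,9]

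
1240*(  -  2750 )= - 3410000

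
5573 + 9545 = 15118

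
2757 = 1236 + 1521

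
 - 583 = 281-864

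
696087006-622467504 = 73619502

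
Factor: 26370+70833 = 3^1*32401^1 = 97203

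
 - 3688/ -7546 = 1844/3773 = 0.49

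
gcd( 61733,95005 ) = 1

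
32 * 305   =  9760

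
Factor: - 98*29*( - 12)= 34104 = 2^3*3^1*7^2*29^1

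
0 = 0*1762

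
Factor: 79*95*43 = 322715 = 5^1*19^1*43^1 * 79^1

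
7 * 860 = 6020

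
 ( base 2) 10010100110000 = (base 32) 99G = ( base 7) 36520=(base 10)9520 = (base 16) 2530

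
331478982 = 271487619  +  59991363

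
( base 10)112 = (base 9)134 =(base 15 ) 77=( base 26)48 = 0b1110000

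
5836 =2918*2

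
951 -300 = 651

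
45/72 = 5/8 =0.62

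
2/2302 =1/1151  =  0.00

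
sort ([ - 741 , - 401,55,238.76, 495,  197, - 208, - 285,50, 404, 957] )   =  [ - 741 , - 401,-285, - 208,50 , 55, 197, 238.76 , 404,495, 957]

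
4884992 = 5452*896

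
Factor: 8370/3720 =9/4 = 2^(  -  2)*3^2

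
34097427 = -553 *( - 61659 ) 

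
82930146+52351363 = 135281509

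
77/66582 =77/66582 = 0.00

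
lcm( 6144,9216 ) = 18432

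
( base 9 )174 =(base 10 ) 148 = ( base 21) 71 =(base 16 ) 94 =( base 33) 4g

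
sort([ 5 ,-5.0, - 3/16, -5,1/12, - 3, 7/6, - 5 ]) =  [ - 5.0, - 5, - 5, - 3,  -  3/16,1/12,7/6,5] 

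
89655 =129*695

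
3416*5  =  17080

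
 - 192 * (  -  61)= 11712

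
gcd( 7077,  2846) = 1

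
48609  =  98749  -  50140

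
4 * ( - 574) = -2296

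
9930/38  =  261 + 6/19 = 261.32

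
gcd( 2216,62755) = 1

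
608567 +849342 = 1457909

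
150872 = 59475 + 91397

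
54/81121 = 54/81121 = 0.00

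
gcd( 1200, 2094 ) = 6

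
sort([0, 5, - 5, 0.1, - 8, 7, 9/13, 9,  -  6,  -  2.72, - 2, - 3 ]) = [-8, - 6,-5, -3, - 2.72,-2,0, 0.1, 9/13, 5 , 7,9]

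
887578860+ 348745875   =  1236324735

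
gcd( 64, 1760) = 32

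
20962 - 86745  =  -65783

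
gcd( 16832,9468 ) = 1052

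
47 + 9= 56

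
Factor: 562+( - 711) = -149 = -149^1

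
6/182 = 3/91 = 0.03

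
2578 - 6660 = -4082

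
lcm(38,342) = 342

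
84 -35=49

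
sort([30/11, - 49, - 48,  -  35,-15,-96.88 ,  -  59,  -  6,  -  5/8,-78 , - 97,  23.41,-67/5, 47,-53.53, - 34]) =[ - 97,-96.88,-78,  -  59,-53.53, - 49,  -  48, - 35, - 34,-15,-67/5,-6,-5/8,30/11, 23.41,47 ] 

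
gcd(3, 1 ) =1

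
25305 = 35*723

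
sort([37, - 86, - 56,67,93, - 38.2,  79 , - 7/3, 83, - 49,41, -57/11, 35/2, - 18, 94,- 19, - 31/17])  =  [ - 86, - 56, - 49, - 38.2, - 19, - 18, - 57/11 , - 7/3, - 31/17, 35/2,37, 41, 67, 79, 83, 93 , 94 ]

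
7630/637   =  11+89/91 = 11.98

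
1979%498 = 485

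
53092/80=663 + 13/20 = 663.65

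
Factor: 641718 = 2^1*3^2*7^1  *11^1*463^1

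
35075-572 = 34503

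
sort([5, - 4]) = [ - 4,5]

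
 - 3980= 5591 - 9571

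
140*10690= 1496600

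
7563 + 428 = 7991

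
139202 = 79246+59956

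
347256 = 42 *8268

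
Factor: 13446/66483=2^1 *3^2*89^( - 1) = 18/89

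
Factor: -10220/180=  - 3^( - 2 )*7^1*73^1 = -511/9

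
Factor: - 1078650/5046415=- 215730/1009283 = - 2^1*3^3*5^1*11^( - 1)*17^1*47^1*91753^( -1 ) 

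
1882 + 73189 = 75071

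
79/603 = 79/603 =0.13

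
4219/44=4219/44  =  95.89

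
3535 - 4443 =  - 908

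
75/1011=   25/337 = 0.07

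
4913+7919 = 12832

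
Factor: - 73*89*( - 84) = 2^2*3^1*7^1 * 73^1 *89^1 = 545748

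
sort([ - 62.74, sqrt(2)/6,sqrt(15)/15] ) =[ - 62.74,sqrt( 2) /6,sqrt( 15 ) /15] 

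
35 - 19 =16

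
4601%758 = 53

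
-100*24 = - 2400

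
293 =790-497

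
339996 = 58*5862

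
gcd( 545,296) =1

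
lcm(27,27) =27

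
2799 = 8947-6148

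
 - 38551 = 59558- 98109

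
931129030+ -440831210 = 490297820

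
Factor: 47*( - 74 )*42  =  - 2^2 * 3^1*7^1*37^1*47^1 = - 146076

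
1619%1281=338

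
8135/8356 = 8135/8356 =0.97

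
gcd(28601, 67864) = 1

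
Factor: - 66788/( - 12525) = 2^2*3^ ( - 1)*5^(  -  2)*59^1*167^( - 1 )* 283^1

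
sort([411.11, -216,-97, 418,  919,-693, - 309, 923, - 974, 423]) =[  -  974, - 693, - 309, - 216, - 97, 411.11, 418, 423, 919, 923] 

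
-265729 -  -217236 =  -48493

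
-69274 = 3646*( - 19) 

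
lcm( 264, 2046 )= 8184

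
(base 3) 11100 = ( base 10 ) 117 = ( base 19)63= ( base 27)49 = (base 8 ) 165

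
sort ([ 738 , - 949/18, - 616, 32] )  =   [ - 616, - 949/18, 32, 738] 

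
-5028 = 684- 5712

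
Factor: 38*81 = 3078 = 2^1 * 3^4*19^1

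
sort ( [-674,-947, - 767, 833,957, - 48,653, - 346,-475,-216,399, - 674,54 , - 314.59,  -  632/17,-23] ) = [ - 947,-767 ,-674,-674, - 475,  -  346,-314.59,  -  216, -48, - 632/17,  -  23,54, 399, 653 , 833, 957] 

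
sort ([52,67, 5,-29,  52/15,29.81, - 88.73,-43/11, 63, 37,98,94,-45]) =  [-88.73, - 45,-29, - 43/11,52/15, 5, 29.81, 37,52,63,67, 94,98 ] 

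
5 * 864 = 4320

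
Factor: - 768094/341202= -3^( - 1 ) * 17^1 *29^1*73^( - 1) = -493/219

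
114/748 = 57/374 = 0.15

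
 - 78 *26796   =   - 2090088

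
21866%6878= 1232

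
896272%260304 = 115360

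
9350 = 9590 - 240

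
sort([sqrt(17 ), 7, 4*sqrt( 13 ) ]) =[sqrt(17), 7, 4*sqrt(13) ] 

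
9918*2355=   23356890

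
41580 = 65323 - 23743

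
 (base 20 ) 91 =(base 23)7K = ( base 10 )181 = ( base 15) C1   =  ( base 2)10110101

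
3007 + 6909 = 9916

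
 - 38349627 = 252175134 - 290524761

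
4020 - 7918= -3898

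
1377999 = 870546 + 507453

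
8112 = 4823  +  3289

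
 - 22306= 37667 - 59973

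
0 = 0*184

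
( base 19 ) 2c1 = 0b1110110111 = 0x3b7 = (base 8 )1667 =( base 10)951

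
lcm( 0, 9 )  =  0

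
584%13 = 12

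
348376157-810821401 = -462445244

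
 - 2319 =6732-9051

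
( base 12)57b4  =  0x2638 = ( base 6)113144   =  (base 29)bib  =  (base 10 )9784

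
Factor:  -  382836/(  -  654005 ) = 2^2 * 3^1 * 5^( - 1)* 11^( - 2 )*23^( - 1 )*47^( - 1 )*61^1*523^1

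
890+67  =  957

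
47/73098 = 47/73098=0.00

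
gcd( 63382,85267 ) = 1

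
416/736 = 13/23 = 0.57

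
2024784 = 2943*688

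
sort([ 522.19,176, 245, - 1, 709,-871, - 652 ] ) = [ -871, - 652, - 1,176,245, 522.19,  709 ]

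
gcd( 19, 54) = 1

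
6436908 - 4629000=1807908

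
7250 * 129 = 935250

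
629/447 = 1 + 182/447 = 1.41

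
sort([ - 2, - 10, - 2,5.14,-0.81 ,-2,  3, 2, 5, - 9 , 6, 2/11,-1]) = [ - 10,-9, - 2, - 2,-2 , - 1, - 0.81, 2/11,2, 3,5,5.14 , 6] 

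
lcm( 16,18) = 144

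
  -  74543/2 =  - 74543/2  =  - 37271.50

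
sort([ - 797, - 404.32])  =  [ - 797, - 404.32]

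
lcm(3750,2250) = 11250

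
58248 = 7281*8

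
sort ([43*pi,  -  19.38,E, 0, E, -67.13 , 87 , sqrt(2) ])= [ - 67.13 , - 19.38, 0, sqrt(2), E,  E , 87,43*pi]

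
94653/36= 2629 + 1/4 = 2629.25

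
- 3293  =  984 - 4277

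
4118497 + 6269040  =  10387537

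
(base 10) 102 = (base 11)93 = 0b1100110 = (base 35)2w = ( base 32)36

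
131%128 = 3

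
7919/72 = 7919/72 =109.99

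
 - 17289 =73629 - 90918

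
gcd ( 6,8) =2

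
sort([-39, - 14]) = [ - 39, - 14]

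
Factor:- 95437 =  - 19^1 * 5023^1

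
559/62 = 559/62=9.02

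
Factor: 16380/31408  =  2^( - 2)*3^2*5^1*7^1*151^ (- 1) = 315/604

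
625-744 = -119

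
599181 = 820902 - 221721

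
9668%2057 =1440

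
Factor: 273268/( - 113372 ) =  - 68317/28343 = - 7^( - 1 )*53^1 * 1289^1* 4049^( - 1 )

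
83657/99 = 845 + 2/99= 845.02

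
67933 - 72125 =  - 4192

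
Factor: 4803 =3^1*1601^1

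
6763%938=197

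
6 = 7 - 1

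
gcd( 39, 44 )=1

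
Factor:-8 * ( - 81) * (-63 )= -40824 = - 2^3*3^6*7^1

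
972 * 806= 783432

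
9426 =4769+4657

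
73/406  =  73/406= 0.18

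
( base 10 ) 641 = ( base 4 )22001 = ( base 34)it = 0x281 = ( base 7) 1604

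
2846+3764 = 6610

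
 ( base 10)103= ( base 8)147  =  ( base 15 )6D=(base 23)4B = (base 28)3j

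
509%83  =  11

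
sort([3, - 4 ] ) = [ - 4,3] 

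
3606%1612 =382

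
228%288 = 228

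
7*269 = 1883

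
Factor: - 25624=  - 2^3*3203^1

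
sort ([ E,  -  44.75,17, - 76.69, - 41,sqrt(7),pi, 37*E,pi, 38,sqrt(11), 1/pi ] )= [ - 76.69, - 44.75,  -  41,1/pi,sqrt( 7),E,  pi,pi,sqrt(11 ),17 , 38,37*E]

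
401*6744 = 2704344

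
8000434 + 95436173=103436607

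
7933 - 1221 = 6712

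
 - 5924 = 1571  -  7495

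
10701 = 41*261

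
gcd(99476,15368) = 4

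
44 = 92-48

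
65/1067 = 65/1067 = 0.06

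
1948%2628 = 1948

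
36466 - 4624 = 31842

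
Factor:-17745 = - 3^1*5^1*7^1*13^2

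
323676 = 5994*54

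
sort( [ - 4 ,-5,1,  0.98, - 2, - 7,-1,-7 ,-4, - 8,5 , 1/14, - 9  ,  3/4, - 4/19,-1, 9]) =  [-9, - 8,-7,-7, - 5, - 4, - 4 , -2, - 1, - 1,- 4/19,1/14,3/4,0.98,1,5,9]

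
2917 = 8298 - 5381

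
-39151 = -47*833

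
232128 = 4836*48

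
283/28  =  10 + 3/28=10.11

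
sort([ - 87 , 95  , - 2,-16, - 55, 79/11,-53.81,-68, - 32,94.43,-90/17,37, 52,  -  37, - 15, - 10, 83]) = [-87 , - 68, - 55  , - 53.81, - 37,  -  32 ,-16,- 15,- 10,-90/17, - 2,79/11, 37,52,  83, 94.43, 95 ] 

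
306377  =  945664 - 639287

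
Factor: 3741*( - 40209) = -3^2 *13^1*29^1*43^1 * 1031^1 =- 150421869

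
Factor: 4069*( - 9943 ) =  - 40458067= - 13^1*61^1 * 163^1*313^1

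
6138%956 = 402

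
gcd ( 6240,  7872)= 96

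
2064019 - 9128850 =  - 7064831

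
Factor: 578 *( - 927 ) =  - 2^1*3^2*17^2 *103^1 = -535806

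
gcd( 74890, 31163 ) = 1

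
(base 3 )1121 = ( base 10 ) 43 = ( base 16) 2b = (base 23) 1K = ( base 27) 1g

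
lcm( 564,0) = 0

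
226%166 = 60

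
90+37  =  127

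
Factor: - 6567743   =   - 7^1 * 13^1*72173^1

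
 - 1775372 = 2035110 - 3810482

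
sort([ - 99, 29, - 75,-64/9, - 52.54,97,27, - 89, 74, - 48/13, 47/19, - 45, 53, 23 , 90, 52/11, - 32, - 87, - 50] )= [-99, - 89, - 87, - 75, - 52.54,- 50, - 45, - 32, - 64/9,  -  48/13, 47/19, 52/11, 23,27, 29 , 53, 74,90,97]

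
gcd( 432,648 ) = 216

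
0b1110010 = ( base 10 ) 114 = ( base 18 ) 66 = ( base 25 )4e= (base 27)46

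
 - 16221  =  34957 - 51178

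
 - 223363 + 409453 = 186090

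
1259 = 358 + 901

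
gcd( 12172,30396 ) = 68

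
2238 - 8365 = -6127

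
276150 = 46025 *6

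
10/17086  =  5/8543 = 0.00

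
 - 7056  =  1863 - 8919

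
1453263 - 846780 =606483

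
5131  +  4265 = 9396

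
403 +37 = 440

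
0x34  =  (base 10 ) 52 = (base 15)37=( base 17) 31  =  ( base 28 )1o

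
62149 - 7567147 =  - 7504998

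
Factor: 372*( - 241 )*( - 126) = 11296152=2^3*3^3 *7^1*31^1*241^1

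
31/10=3+ 1/10 = 3.10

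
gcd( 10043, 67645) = 83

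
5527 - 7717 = -2190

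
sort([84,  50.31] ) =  [50.31, 84] 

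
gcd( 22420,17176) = 76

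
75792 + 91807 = 167599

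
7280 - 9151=  -  1871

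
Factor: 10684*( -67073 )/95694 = -2^1*3^( - 1)*41^( - 1) * 389^(  -  1)*2671^1*67073^1 = - 358303966/47847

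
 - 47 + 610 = 563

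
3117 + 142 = 3259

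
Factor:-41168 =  - 2^4*31^1*83^1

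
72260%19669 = 13253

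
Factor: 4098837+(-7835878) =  - 7^1*11^1 *48533^1 = - 3737041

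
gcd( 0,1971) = 1971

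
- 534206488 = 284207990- 818414478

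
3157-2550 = 607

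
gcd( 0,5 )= 5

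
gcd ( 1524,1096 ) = 4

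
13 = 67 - 54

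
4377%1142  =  951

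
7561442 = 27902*271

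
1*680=680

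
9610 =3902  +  5708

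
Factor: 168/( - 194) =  - 2^2*3^1*7^1*97^( - 1 ) = - 84/97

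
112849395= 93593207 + 19256188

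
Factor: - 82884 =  - 2^2*3^1*6907^1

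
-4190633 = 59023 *(-71)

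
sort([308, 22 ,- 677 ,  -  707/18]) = [  -  677, -707/18,22,  308]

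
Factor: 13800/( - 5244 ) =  - 2^1*5^2*19^(  -  1) = - 50/19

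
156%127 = 29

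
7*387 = 2709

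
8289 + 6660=14949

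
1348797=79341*17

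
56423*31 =1749113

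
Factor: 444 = 2^2*3^1*37^1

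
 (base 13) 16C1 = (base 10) 3368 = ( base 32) 398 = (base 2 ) 110100101000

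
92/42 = 46/21=2.19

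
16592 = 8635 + 7957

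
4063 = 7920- 3857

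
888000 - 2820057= - 1932057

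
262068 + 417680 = 679748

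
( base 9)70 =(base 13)4b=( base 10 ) 63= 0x3f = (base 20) 33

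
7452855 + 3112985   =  10565840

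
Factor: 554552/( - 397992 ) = - 673/483 = - 3^( - 1 )*7^( - 1 )*23^( - 1 )*673^1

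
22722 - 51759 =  - 29037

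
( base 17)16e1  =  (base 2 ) 1101011100110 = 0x1ae6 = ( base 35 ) 5LQ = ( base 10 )6886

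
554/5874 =277/2937  =  0.09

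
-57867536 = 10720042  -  68587578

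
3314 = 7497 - 4183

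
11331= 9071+2260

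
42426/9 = 4714 = 4714.00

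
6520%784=248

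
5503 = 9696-4193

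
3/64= 3/64 = 0.05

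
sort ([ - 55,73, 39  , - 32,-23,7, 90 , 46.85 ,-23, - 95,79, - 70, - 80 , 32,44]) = [ - 95, - 80 , - 70, - 55, - 32 , - 23, - 23, 7 , 32,39, 44, 46.85, 73,79, 90 ]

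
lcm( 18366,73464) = 73464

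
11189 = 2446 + 8743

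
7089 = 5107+1982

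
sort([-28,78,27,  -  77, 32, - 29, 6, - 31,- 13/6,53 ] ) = [- 77,-31, - 29,-28, -13/6,6,27, 32, 53,78 ]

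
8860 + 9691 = 18551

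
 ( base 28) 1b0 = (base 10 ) 1092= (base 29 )18j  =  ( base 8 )2104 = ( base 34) w4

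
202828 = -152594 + 355422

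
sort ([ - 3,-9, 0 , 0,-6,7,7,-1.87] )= [ - 9,-6,-3,  -  1.87,0, 0, 7, 7 ]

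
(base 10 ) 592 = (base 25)NH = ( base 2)1001010000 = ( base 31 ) j3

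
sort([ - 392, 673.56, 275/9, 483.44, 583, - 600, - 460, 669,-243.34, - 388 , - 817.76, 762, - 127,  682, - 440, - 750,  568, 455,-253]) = [ - 817.76,-750, - 600, - 460 , - 440, - 392, - 388, - 253, - 243.34,  -  127, 275/9, 455, 483.44,568,583 , 669 , 673.56, 682, 762 ]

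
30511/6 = 5085 + 1/6 = 5085.17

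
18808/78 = 9404/39 = 241.13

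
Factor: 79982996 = 2^2*59^1*227^1*1493^1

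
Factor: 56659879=23^1*2463473^1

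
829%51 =13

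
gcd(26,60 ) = 2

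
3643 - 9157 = - 5514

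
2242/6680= 1121/3340=0.34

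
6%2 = 0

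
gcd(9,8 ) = 1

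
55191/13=55191/13= 4245.46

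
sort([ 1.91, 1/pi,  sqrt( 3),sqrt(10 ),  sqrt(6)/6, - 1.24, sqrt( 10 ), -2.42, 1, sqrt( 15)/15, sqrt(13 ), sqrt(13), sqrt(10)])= [ - 2.42, - 1.24,  sqrt( 15 ) /15,1/pi,sqrt( 6 ) /6, 1, sqrt( 3), 1.91,sqrt(10), sqrt( 10),sqrt( 10),sqrt( 13), sqrt( 13)] 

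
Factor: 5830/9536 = 2915/4768 = 2^( -5 )*5^1*11^1*53^1 * 149^( - 1 ) 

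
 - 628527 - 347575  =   - 976102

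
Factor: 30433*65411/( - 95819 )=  - 13^1*149^1*439^1 * 2341^1*95819^( - 1) = - 1990652963/95819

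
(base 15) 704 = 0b11000101011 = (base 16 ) 62B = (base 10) 1579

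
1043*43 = 44849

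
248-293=  -  45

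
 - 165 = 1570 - 1735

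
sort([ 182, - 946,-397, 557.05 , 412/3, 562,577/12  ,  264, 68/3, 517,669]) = [-946,-397,68/3 , 577/12,412/3,  182, 264,517 , 557.05, 562, 669 ] 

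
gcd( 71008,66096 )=16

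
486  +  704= 1190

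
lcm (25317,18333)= 531657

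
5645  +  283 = 5928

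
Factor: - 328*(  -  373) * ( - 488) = - 2^6  *41^1* 61^1*373^1 = -59703872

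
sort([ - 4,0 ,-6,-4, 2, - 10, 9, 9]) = [ - 10, - 6, - 4, - 4, 0, 2, 9, 9 ]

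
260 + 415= 675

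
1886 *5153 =9718558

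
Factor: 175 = 5^2*7^1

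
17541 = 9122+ 8419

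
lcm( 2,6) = 6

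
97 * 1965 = 190605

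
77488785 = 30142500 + 47346285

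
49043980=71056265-22012285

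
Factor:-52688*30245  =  -1593548560  =  -2^4*5^1*23^1*37^1*89^1*263^1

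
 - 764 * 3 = - 2292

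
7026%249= 54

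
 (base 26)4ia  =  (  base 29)3ML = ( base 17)b03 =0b110001101110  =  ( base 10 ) 3182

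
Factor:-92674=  - 2^1*46337^1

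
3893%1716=461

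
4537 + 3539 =8076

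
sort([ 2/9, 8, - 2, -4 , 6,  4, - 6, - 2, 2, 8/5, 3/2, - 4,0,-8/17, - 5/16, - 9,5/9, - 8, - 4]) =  [ - 9, - 8, - 6, - 4, - 4, - 4, - 2,-2,-8/17 , - 5/16  ,  0,2/9,5/9,3/2, 8/5,2, 4, 6,  8 ]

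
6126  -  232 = 5894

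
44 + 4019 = 4063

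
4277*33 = 141141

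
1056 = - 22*( - 48)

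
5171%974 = 301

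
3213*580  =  1863540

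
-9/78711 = -3/26237 = - 0.00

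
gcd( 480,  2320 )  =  80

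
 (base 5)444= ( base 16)7C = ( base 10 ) 124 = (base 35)3j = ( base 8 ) 174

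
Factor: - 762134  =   - 2^1*61^1*6247^1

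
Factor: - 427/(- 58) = 2^( - 1)*7^1*29^( - 1 )*61^1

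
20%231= 20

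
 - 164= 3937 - 4101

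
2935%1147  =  641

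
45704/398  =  114+ 166/199 =114.83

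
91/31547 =91/31547=0.00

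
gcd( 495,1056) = 33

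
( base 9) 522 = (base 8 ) 651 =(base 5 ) 3200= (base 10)425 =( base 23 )ib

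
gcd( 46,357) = 1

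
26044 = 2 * 13022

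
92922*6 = 557532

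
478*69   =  32982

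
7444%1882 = 1798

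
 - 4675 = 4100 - 8775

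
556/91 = 6 + 10/91 = 6.11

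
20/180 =1/9 =0.11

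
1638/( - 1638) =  - 1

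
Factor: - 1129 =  - 1129^1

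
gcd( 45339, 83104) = 7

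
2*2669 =5338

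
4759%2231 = 297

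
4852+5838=10690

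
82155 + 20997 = 103152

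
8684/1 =8684 = 8684.00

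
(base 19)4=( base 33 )4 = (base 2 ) 100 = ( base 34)4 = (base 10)4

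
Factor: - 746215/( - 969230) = 2^( - 1)*17^1*103^( - 1 )*941^ ( - 1)*8779^1=149243/193846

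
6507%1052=195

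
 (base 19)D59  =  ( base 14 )1a69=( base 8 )11275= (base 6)34113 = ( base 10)4797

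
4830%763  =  252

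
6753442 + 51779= 6805221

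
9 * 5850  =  52650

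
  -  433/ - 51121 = 433/51121 = 0.01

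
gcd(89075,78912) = 1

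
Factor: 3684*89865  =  331062660 = 2^2*3^3* 5^1*307^1*1997^1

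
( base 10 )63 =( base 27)29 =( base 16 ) 3F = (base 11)58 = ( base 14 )47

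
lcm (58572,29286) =58572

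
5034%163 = 144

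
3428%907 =707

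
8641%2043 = 469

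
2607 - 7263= - 4656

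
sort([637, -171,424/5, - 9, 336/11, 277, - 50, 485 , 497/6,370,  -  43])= [ - 171,-50, - 43 , - 9,336/11 , 497/6, 424/5, 277,370, 485, 637 ]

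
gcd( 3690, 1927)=41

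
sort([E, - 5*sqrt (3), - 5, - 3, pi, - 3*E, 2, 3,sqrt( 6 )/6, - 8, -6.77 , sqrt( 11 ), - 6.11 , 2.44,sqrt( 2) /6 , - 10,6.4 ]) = [ - 10,-5*sqrt ( 3), - 3*E ,-8,-6.77, - 6.11, - 5, - 3, sqrt(2)/6, sqrt (6 )/6, 2 , 2.44,E, 3, pi, sqrt( 11 ),6.4]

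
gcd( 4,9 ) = 1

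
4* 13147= 52588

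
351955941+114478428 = 466434369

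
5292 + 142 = 5434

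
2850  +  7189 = 10039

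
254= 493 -239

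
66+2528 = 2594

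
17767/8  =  2220+ 7/8 = 2220.88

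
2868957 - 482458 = 2386499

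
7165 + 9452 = 16617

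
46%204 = 46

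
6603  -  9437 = -2834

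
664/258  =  2 + 74/129=2.57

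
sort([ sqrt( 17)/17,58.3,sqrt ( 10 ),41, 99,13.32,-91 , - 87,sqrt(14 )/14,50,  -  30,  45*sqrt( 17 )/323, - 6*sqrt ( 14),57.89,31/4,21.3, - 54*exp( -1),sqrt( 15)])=[ - 91,  -  87,-30,-6 * sqrt( 14), - 54*exp( - 1 ), sqrt(17)/17,  sqrt( 14 ) /14,45*sqrt(17) /323,sqrt( 10 ) , sqrt( 15),31/4, 13.32,21.3, 41, 50,57.89, 58.3,99 ]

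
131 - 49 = 82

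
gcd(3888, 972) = 972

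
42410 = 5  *8482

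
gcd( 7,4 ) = 1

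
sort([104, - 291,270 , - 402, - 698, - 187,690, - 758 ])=[ - 758 , - 698 , - 402, - 291, - 187,104,270, 690 ] 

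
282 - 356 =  - 74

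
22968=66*348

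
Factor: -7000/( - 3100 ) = 2^1 * 5^1 * 7^1*31^( - 1)=70/31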